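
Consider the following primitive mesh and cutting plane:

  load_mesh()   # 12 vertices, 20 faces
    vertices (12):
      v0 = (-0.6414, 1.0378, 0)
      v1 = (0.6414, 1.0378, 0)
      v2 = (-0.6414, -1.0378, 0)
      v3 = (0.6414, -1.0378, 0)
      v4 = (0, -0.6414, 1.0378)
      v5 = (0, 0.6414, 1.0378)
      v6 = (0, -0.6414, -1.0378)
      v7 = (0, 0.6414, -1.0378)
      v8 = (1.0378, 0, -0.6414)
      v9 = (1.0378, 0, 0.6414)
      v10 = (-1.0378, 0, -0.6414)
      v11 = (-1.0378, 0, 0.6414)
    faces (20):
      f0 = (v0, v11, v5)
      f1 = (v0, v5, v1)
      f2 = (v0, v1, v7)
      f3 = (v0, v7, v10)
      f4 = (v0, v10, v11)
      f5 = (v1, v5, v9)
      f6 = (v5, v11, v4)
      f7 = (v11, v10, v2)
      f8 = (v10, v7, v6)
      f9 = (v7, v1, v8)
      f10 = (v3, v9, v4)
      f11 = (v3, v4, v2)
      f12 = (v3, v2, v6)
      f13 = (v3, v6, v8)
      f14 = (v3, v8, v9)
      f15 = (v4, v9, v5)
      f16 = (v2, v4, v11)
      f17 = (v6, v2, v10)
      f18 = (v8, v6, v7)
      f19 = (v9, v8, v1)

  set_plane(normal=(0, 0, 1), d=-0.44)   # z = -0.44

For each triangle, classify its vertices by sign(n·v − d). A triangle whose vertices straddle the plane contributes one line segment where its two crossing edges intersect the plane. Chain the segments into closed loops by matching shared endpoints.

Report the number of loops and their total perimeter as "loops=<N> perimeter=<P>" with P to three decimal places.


loops=1 perimeter=5.950

Straddling triangles (10 of 20):
  (v0,v1,v7) [++-] → (0.369463, 0.869737, -0.44)–(-0.369463, 0.869737, -0.44)  len=0.7389
  (v0,v7,v10) [+--] → (-0.369463, 0.869737, -0.44)–(-0.91333, 0.32587, -0.44)  len=0.7691
  (v0,v10,v11) [+-+] → (-0.91333, 0.32587, -0.44)–(-1.0378, 0, -0.44)  len=0.3488
  (v11,v10,v2) [+-+] → (-1.0378, 0, -0.44)–(-0.91333, -0.32587, -0.44)  len=0.3488
  (v7,v1,v8) [-+-] → (0.369463, 0.869737, -0.44)–(0.91333, 0.32587, -0.44)  len=0.7691
  (v3,v2,v6) [++-] → (-0.369463, -0.869737, -0.44)–(0.369463, -0.869737, -0.44)  len=0.7389
  (v3,v6,v8) [+--] → (0.369463, -0.869737, -0.44)–(0.91333, -0.32587, -0.44)  len=0.7691
  (v3,v8,v9) [+-+] → (0.91333, -0.32587, -0.44)–(1.0378, 0, -0.44)  len=0.3488
  (v6,v2,v10) [-+-] → (-0.369463, -0.869737, -0.44)–(-0.91333, -0.32587, -0.44)  len=0.7691
  (v9,v8,v1) [+-+] → (1.0378, 0, -0.44)–(0.91333, 0.32587, -0.44)  len=0.3488

Chained into 1 loop(s):
  loop 1: 10 segments, perimeter = 5.9498
Total perimeter = 5.950


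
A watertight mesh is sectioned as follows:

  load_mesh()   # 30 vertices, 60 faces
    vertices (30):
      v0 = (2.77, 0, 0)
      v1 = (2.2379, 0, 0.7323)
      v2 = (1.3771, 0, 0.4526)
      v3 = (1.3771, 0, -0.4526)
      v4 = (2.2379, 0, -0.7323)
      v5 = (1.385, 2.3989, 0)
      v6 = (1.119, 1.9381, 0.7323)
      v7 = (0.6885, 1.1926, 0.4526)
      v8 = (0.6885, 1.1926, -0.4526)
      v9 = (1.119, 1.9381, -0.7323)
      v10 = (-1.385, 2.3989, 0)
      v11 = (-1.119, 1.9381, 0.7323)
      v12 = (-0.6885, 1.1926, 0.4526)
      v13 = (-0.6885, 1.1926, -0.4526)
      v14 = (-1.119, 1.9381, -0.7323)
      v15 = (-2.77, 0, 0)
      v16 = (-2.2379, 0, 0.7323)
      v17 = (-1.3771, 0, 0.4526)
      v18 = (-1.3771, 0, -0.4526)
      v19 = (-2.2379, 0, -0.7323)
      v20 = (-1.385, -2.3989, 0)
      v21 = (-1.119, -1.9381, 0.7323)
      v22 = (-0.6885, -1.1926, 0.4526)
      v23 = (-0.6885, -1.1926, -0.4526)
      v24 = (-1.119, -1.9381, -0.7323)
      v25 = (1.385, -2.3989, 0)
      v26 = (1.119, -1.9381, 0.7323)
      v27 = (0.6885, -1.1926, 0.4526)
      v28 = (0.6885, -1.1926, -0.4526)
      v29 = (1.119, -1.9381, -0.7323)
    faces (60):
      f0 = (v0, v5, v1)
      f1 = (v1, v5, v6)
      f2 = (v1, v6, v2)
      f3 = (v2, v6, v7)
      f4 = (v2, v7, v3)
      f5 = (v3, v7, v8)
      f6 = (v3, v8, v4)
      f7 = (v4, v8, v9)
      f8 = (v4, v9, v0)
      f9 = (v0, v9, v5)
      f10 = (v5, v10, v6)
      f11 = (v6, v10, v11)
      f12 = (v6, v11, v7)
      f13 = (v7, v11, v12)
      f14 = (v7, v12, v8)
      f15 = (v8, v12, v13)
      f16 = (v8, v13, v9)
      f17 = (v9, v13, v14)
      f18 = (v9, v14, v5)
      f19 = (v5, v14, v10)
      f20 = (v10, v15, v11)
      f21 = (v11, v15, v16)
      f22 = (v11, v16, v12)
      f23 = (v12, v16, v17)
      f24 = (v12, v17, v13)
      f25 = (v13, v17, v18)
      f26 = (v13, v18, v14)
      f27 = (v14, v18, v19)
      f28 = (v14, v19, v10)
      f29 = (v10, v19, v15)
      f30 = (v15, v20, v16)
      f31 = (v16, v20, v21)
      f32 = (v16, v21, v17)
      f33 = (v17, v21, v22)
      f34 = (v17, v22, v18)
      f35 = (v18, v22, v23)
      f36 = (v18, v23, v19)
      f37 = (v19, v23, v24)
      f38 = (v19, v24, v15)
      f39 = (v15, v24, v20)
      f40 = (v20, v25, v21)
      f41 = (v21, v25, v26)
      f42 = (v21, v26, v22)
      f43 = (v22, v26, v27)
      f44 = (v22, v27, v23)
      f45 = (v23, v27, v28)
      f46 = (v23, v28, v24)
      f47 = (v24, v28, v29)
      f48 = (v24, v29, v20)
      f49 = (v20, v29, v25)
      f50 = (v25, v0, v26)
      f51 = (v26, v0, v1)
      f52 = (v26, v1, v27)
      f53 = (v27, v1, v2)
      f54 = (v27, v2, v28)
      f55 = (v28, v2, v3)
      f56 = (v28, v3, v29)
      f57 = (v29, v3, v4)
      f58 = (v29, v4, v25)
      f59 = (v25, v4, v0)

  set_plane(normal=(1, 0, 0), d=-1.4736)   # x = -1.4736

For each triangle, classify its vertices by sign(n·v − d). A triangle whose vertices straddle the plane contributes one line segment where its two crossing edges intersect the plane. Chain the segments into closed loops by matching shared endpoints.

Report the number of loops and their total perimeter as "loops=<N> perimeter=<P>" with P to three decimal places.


loops=1 perimeter=10.096

Straddling triangles (14 of 60):
  (v10,v15,v11) [+-+] → (-1.4736, 2.24544, 0)–(-1.4736, 1.52184, 0.575017)  len=0.9243
  (v11,v15,v16) [+--] → (-1.4736, 1.52184, 0.575017)–(-1.4736, 1.32388, 0.7323)  len=0.2528
  (v11,v16,v12) [+-+] → (-1.4736, 1.32388, 0.7323)–(-1.4736, 0.588295, 0.594327)  len=0.7484
  (v12,v16,v17) [+-+] → (-1.4736, 0.588295, 0.594327)–(-1.4736, 0, 0.483956)  len=0.5986
  (v14,v18,v19) [++-] → (-1.4736, 0, -0.483956)–(-1.4736, 1.32388, -0.7323)  len=1.3470
  (v14,v19,v10) [+-+] → (-1.4736, 1.32388, -0.7323)–(-1.4736, 2.1497, -0.076072)  len=1.0548
  (v10,v19,v15) [+--] → (-1.4736, 2.1497, -0.076072)–(-1.4736, 2.24544, 0)  len=0.1223
  (v15,v20,v16) [-+-] → (-1.4736, -2.24544, 0)–(-1.4736, -2.1497, 0.076072)  len=0.1223
  (v16,v20,v21) [-++] → (-1.4736, -2.1497, 0.076072)–(-1.4736, -1.32388, 0.7323)  len=1.0548
  (v16,v21,v17) [-++] → (-1.4736, -1.32388, 0.7323)–(-1.4736, 0, 0.483956)  len=1.3470
  (v18,v23,v19) [++-] → (-1.4736, -0.588295, -0.594327)–(-1.4736, 0, -0.483956)  len=0.5986
  (v19,v23,v24) [-++] → (-1.4736, -0.588295, -0.594327)–(-1.4736, -1.32388, -0.7323)  len=0.7484
  (v19,v24,v15) [-+-] → (-1.4736, -1.32388, -0.7323)–(-1.4736, -1.52184, -0.575017)  len=0.2528
  (v15,v24,v20) [-++] → (-1.4736, -1.52184, -0.575017)–(-1.4736, -2.24544, 0)  len=0.9243

Chained into 1 loop(s):
  loop 1: 14 segments, perimeter = 10.0962
Total perimeter = 10.096


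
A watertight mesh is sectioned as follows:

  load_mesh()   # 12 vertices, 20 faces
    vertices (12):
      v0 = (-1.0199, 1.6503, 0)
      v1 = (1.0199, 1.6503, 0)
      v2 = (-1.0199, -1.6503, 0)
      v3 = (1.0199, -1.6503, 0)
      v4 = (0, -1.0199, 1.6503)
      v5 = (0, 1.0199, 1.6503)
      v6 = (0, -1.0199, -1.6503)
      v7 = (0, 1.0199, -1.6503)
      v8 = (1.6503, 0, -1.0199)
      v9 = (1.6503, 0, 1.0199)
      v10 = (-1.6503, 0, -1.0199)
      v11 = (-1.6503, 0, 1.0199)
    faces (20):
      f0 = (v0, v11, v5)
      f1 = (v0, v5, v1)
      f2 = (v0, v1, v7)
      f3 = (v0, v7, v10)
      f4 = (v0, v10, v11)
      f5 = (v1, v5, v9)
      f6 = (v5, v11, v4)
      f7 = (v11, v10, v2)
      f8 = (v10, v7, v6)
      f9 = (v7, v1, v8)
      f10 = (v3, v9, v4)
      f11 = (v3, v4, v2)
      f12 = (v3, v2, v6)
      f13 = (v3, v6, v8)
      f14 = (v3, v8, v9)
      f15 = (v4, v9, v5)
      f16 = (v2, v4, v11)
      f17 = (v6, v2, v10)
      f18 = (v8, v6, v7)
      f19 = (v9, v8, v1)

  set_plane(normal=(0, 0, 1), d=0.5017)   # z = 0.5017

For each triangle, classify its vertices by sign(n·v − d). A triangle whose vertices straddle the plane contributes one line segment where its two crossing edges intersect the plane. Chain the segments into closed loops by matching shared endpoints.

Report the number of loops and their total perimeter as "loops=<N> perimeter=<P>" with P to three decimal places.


Straddling triangles (10 of 20):
  (v0,v11,v5) [-++] → (-1.33, 0.838499, 0.5017)–(-0.709845, 1.45866, 0.5017)  len=0.8770
  (v0,v5,v1) [-+-] → (-0.709845, 1.45866, 0.5017)–(0.709845, 1.45866, 0.5017)  len=1.4197
  (v0,v10,v11) [--+] → (-1.6503, 0, 0.5017)–(-1.33, 0.838499, 0.5017)  len=0.8976
  (v1,v5,v9) [-++] → (0.709845, 1.45866, 0.5017)–(1.33, 0.838499, 0.5017)  len=0.8770
  (v11,v10,v2) [+--] → (-1.6503, 0, 0.5017)–(-1.33, -0.838499, 0.5017)  len=0.8976
  (v3,v9,v4) [-++] → (1.33, -0.838499, 0.5017)–(0.709845, -1.45866, 0.5017)  len=0.8770
  (v3,v4,v2) [-+-] → (0.709845, -1.45866, 0.5017)–(-0.709845, -1.45866, 0.5017)  len=1.4197
  (v3,v8,v9) [--+] → (1.6503, 0, 0.5017)–(1.33, -0.838499, 0.5017)  len=0.8976
  (v2,v4,v11) [-++] → (-0.709845, -1.45866, 0.5017)–(-1.33, -0.838499, 0.5017)  len=0.8770
  (v9,v8,v1) [+--] → (1.6503, 0, 0.5017)–(1.33, 0.838499, 0.5017)  len=0.8976

Chained into 1 loop(s):
  loop 1: 10 segments, perimeter = 9.9379
Total perimeter = 9.938

loops=1 perimeter=9.938


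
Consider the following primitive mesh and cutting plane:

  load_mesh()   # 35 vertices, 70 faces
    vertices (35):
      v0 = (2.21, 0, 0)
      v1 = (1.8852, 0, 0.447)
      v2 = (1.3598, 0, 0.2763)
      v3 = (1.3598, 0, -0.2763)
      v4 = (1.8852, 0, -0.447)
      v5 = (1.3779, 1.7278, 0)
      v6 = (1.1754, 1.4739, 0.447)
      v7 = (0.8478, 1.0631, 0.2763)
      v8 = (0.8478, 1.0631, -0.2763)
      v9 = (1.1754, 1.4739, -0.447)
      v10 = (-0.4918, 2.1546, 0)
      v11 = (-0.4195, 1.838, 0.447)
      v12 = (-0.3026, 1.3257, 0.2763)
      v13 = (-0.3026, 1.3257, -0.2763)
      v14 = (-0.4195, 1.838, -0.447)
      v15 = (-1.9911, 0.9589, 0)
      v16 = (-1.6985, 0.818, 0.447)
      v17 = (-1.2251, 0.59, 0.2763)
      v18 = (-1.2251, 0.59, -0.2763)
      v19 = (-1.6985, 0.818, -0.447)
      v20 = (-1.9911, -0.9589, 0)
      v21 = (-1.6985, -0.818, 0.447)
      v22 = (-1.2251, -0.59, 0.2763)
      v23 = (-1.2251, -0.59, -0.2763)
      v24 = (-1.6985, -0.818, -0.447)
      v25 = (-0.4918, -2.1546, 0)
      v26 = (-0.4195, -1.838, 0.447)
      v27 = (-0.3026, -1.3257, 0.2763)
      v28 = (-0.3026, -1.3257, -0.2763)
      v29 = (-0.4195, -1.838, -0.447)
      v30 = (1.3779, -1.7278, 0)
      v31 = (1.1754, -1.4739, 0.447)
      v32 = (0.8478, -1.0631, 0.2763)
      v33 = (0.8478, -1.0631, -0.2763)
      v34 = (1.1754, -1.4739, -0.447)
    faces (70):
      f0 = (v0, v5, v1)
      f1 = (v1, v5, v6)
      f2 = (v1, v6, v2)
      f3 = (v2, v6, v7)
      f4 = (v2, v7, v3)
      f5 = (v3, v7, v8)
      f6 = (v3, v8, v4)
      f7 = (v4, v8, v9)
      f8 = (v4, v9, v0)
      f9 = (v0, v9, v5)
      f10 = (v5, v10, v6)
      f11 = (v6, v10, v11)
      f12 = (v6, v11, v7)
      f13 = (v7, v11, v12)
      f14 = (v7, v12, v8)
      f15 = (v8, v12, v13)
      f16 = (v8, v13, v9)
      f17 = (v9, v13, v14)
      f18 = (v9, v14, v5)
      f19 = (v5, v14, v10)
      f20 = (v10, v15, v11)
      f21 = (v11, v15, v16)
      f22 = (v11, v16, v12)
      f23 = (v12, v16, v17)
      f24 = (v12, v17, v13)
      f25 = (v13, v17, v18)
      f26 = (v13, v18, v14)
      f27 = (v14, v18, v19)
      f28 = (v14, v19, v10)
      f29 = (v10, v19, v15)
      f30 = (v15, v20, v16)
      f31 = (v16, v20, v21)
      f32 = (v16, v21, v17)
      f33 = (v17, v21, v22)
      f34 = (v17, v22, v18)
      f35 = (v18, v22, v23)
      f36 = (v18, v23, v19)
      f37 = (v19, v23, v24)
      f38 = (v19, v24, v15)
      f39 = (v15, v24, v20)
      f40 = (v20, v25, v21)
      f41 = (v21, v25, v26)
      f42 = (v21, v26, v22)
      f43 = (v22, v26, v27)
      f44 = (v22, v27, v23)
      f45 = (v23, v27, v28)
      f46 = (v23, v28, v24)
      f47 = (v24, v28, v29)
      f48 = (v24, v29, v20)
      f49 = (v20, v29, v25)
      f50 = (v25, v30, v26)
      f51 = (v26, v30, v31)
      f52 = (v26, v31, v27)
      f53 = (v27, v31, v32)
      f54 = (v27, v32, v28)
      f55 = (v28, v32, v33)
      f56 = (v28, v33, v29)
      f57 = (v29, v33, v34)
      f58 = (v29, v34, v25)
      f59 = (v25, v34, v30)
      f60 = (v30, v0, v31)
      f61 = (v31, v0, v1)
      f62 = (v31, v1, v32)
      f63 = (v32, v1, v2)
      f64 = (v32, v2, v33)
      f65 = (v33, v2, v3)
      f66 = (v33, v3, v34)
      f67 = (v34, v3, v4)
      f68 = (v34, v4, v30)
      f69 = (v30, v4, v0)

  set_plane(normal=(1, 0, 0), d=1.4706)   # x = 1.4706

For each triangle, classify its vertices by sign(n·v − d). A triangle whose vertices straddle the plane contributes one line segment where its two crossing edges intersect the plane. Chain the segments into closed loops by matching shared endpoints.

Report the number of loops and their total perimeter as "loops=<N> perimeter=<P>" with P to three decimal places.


loops=1 perimeter=6.722

Straddling triangles (14 of 70):
  (v0,v5,v1) [+-+] → (1.4706, 1.53531, 0)–(1.4706, 1.41208, 0.0816813)  len=0.1479
  (v1,v5,v6) [+--] → (1.4706, 1.41208, 0.0816813)–(1.4706, 0.860917, 0.447)  len=0.6612
  (v1,v6,v2) [+--] → (1.4706, 0.860917, 0.447)–(1.4706, 0, 0.312298)  len=0.8714
  (v3,v8,v4) [--+] → (1.4706, 0.424871, -0.378779)–(1.4706, 0, -0.312298)  len=0.4300
  (v4,v8,v9) [+--] → (1.4706, 0.424871, -0.378779)–(1.4706, 0.860917, -0.447)  len=0.4414
  (v4,v9,v0) [+-+] → (1.4706, 0.860917, -0.447)–(1.4706, 1.05336, -0.319459)  len=0.2309
  (v0,v9,v5) [+--] → (1.4706, 1.05336, -0.319459)–(1.4706, 1.53531, 0)  len=0.5782
  (v30,v0,v31) [-+-] → (1.4706, -1.53531, 0)–(1.4706, -1.05336, 0.319459)  len=0.5782
  (v31,v0,v1) [-++] → (1.4706, -1.05336, 0.319459)–(1.4706, -0.860917, 0.447)  len=0.2309
  (v31,v1,v32) [-+-] → (1.4706, -0.860917, 0.447)–(1.4706, -0.424871, 0.378779)  len=0.4414
  (v32,v1,v2) [-+-] → (1.4706, -0.424871, 0.378779)–(1.4706, 0, 0.312298)  len=0.4300
  (v34,v3,v4) [--+] → (1.4706, 0, -0.312298)–(1.4706, -0.860917, -0.447)  len=0.8714
  (v34,v4,v30) [-+-] → (1.4706, -0.860917, -0.447)–(1.4706, -1.41208, -0.0816813)  len=0.6612
  (v30,v4,v0) [-++] → (1.4706, -1.41208, -0.0816813)–(1.4706, -1.53531, 0)  len=0.1479

Chained into 1 loop(s):
  loop 1: 14 segments, perimeter = 6.7219
Total perimeter = 6.722


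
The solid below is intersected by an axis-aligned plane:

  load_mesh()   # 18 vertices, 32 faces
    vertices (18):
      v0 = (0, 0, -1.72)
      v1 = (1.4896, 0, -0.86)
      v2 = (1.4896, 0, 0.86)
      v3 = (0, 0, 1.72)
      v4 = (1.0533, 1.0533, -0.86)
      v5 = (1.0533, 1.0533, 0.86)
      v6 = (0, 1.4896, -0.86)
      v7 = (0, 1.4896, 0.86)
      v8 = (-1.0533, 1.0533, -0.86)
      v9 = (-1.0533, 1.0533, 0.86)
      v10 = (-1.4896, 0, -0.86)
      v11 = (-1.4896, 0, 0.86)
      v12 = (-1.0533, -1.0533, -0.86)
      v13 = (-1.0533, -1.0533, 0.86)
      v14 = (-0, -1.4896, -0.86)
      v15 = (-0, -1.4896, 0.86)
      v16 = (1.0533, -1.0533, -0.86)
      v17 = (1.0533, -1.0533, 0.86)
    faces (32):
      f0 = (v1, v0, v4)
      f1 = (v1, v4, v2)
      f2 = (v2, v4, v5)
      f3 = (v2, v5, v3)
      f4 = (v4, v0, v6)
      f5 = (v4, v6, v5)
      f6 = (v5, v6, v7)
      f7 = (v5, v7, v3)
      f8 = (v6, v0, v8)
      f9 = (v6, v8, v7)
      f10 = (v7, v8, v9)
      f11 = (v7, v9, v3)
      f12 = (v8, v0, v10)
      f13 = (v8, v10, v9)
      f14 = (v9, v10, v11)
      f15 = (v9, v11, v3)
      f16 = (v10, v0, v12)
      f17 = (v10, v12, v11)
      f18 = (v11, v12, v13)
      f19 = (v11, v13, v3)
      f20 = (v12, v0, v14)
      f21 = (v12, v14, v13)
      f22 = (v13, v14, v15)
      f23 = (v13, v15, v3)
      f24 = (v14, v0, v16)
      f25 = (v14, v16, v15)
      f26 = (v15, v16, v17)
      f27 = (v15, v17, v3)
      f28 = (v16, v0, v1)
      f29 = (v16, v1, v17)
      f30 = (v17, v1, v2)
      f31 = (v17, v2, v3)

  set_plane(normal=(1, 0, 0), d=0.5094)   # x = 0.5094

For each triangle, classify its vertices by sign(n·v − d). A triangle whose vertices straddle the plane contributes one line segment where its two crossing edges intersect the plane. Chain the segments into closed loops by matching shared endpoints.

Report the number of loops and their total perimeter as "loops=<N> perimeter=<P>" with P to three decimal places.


Straddling triangles (12 of 32):
  (v1,v0,v4) [+-+] → (0.5094, 0, -1.4259)–(0.5094, 0.5094, -1.30408)  len=0.5238
  (v2,v5,v3) [++-] → (0.5094, 0.5094, 1.30408)–(0.5094, 0, 1.4259)  len=0.5238
  (v4,v0,v6) [+--] → (0.5094, 0.5094, -1.30408)–(0.5094, 1.2786, -0.86)  len=0.8882
  (v4,v6,v5) [+-+] → (0.5094, 1.2786, -0.86)–(0.5094, 1.2786, -0.0281686)  len=0.8318
  (v5,v6,v7) [+--] → (0.5094, 1.2786, -0.0281686)–(0.5094, 1.2786, 0.86)  len=0.8882
  (v5,v7,v3) [+--] → (0.5094, 1.2786, 0.86)–(0.5094, 0.5094, 1.30408)  len=0.8882
  (v14,v0,v16) [--+] → (0.5094, -0.5094, -1.30408)–(0.5094, -1.2786, -0.86)  len=0.8882
  (v14,v16,v15) [-+-] → (0.5094, -1.2786, -0.86)–(0.5094, -1.2786, 0.0281686)  len=0.8882
  (v15,v16,v17) [-++] → (0.5094, -1.2786, 0.0281686)–(0.5094, -1.2786, 0.86)  len=0.8318
  (v15,v17,v3) [-+-] → (0.5094, -1.2786, 0.86)–(0.5094, -0.5094, 1.30408)  len=0.8882
  (v16,v0,v1) [+-+] → (0.5094, -0.5094, -1.30408)–(0.5094, 0, -1.4259)  len=0.5238
  (v17,v2,v3) [++-] → (0.5094, 0, 1.4259)–(0.5094, -0.5094, 1.30408)  len=0.5238

Chained into 1 loop(s):
  loop 1: 12 segments, perimeter = 9.0878
Total perimeter = 9.088

loops=1 perimeter=9.088


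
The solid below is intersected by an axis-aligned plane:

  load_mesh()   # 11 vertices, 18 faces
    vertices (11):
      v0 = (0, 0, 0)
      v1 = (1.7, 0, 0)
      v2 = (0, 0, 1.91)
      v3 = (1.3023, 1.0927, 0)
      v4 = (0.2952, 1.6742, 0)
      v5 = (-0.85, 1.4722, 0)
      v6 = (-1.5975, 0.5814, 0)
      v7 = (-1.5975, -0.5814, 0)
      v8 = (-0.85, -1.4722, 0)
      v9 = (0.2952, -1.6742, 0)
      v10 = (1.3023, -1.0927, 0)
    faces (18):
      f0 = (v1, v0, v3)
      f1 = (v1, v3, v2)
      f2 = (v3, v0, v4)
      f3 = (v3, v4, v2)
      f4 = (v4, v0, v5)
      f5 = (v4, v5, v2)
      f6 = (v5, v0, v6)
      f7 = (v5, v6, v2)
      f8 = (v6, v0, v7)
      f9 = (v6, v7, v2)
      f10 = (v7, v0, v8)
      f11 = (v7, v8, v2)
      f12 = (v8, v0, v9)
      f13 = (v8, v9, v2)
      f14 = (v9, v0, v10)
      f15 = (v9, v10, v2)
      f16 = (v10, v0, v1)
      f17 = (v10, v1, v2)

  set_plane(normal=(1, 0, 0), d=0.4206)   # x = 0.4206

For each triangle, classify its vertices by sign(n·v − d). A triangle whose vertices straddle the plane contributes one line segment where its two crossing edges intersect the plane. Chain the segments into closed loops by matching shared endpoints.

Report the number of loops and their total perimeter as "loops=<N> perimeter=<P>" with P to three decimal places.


loops=1 perimeter=7.562

Straddling triangles (8 of 18):
  (v1,v0,v3) [+-+] → (0.4206, 0, 0)–(0.4206, 0.352906, 0)  len=0.3529
  (v1,v3,v2) [++-] → (0.4206, 0.352906, 1.29313)–(0.4206, 0, 1.43744)  len=0.3813
  (v3,v0,v4) [+--] → (0.4206, 0.352906, 0)–(0.4206, 1.60179, 0)  len=1.2489
  (v3,v4,v2) [+--] → (0.4206, 1.60179, 0)–(0.4206, 0.352906, 1.29313)  len=1.7978
  (v9,v0,v10) [--+] → (0.4206, -0.352906, 0)–(0.4206, -1.60179, 0)  len=1.2489
  (v9,v10,v2) [-+-] → (0.4206, -1.60179, 0)–(0.4206, -0.352906, 1.29313)  len=1.7978
  (v10,v0,v1) [+-+] → (0.4206, -0.352906, 0)–(0.4206, 0, 0)  len=0.3529
  (v10,v1,v2) [++-] → (0.4206, 0, 1.43744)–(0.4206, -0.352906, 1.29313)  len=0.3813

Chained into 1 loop(s):
  loop 1: 8 segments, perimeter = 7.5616
Total perimeter = 7.562


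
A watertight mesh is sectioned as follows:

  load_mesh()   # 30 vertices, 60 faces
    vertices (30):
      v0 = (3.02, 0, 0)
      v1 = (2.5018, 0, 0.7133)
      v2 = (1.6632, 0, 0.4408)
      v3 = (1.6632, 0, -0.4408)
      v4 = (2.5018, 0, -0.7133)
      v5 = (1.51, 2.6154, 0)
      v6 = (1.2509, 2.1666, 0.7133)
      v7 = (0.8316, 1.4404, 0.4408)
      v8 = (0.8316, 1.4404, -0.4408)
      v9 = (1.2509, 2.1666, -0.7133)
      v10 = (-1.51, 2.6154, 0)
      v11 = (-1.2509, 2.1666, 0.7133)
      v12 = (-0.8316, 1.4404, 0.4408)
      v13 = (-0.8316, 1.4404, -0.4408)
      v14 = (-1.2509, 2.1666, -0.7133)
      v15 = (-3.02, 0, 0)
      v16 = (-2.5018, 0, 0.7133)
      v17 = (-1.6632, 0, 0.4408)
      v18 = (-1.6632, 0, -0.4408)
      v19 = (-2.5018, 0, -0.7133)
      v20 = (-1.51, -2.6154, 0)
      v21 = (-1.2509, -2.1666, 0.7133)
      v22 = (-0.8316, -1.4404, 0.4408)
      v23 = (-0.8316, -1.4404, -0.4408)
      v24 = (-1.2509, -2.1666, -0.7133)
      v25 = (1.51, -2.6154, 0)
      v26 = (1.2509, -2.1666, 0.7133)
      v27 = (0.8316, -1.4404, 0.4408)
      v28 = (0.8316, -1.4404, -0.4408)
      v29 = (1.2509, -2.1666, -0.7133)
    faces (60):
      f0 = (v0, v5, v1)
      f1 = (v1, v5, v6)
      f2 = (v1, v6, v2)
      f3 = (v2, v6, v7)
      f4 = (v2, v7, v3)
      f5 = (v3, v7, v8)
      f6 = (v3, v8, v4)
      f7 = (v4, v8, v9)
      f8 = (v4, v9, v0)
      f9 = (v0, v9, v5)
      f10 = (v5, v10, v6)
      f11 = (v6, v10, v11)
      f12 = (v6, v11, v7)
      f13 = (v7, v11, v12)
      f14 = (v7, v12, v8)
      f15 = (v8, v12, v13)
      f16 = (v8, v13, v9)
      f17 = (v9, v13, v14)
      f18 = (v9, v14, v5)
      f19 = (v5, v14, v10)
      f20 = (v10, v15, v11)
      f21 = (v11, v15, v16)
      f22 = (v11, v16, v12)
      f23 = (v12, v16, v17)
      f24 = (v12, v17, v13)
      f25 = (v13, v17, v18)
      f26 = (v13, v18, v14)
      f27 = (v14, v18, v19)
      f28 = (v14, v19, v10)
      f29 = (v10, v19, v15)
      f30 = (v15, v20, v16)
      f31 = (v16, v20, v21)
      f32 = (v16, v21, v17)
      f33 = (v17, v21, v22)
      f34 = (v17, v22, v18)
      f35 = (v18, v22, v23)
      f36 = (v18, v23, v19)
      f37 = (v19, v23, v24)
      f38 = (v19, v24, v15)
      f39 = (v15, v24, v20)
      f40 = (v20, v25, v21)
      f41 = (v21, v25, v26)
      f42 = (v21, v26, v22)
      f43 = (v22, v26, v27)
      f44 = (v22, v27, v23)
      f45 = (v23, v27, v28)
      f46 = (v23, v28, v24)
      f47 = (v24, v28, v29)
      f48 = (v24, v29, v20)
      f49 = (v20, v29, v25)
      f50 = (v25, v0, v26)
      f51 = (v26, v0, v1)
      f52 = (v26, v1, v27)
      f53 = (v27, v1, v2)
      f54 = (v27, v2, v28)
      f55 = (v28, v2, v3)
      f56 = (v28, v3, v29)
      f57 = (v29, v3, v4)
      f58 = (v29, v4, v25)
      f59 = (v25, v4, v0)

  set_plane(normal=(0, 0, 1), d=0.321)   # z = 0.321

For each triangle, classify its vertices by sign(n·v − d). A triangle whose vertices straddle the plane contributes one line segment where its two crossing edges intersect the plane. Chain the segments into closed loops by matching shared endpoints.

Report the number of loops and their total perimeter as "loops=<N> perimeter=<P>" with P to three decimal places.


Straddling triangles (24 of 60):
  (v0,v5,v1) [--+] → (1.95633, 1.43842, 0.321)–(2.7868, 0, 0.321)  len=1.6609
  (v1,v5,v6) [+-+] → (1.95633, 1.43842, 0.321)–(1.3934, 2.41343, 0.321)  len=1.1259
  (v2,v7,v3) [++-] → (0.944606, 1.24467, 0.321)–(1.6632, 0, 0.321)  len=1.4372
  (v3,v7,v8) [-+-] → (0.944606, 1.24467, 0.321)–(0.8316, 1.4404, 0.321)  len=0.2260
  (v5,v10,v6) [--+] → (-0.267537, 2.41343, 0.321)–(1.3934, 2.41343, 0.321)  len=1.6609
  (v6,v10,v11) [+-+] → (-0.267537, 2.41343, 0.321)–(-1.3934, 2.41343, 0.321)  len=1.1259
  (v7,v12,v8) [++-] → (-0.605589, 1.4404, 0.321)–(0.8316, 1.4404, 0.321)  len=1.4372
  (v8,v12,v13) [-+-] → (-0.605589, 1.4404, 0.321)–(-0.8316, 1.4404, 0.321)  len=0.2260
  (v10,v15,v11) [--+] → (-2.22387, 0.975016, 0.321)–(-1.3934, 2.41343, 0.321)  len=1.6609
  (v11,v15,v16) [+-+] → (-2.22387, 0.975016, 0.321)–(-2.7868, 0, 0.321)  len=1.1259
  (v12,v17,v13) [++-] → (-1.55019, 0.195735, 0.321)–(-0.8316, 1.4404, 0.321)  len=1.4372
  (v13,v17,v18) [-+-] → (-1.55019, 0.195735, 0.321)–(-1.6632, 0, 0.321)  len=0.2260
  (v15,v20,v16) [--+] → (-1.95633, -1.43842, 0.321)–(-2.7868, 0, 0.321)  len=1.6609
  (v16,v20,v21) [+-+] → (-1.95633, -1.43842, 0.321)–(-1.3934, -2.41343, 0.321)  len=1.1259
  (v17,v22,v18) [++-] → (-0.944606, -1.24467, 0.321)–(-1.6632, 0, 0.321)  len=1.4372
  (v18,v22,v23) [-+-] → (-0.944606, -1.24467, 0.321)–(-0.8316, -1.4404, 0.321)  len=0.2260
  (v20,v25,v21) [--+] → (0.267537, -2.41343, 0.321)–(-1.3934, -2.41343, 0.321)  len=1.6609
  (v21,v25,v26) [+-+] → (0.267537, -2.41343, 0.321)–(1.3934, -2.41343, 0.321)  len=1.1259
  (v22,v27,v23) [++-] → (0.605589, -1.4404, 0.321)–(-0.8316, -1.4404, 0.321)  len=1.4372
  (v23,v27,v28) [-+-] → (0.605589, -1.4404, 0.321)–(0.8316, -1.4404, 0.321)  len=0.2260
  (v25,v0,v26) [--+] → (2.22387, -0.975016, 0.321)–(1.3934, -2.41343, 0.321)  len=1.6609
  (v26,v0,v1) [+-+] → (2.22387, -0.975016, 0.321)–(2.7868, 0, 0.321)  len=1.1259
  (v27,v2,v28) [++-] → (1.55019, -0.195735, 0.321)–(0.8316, -1.4404, 0.321)  len=1.4372
  (v28,v2,v3) [-+-] → (1.55019, -0.195735, 0.321)–(1.6632, 0, 0.321)  len=0.2260

Chained into 2 loop(s):
  loop 1: 12 segments, perimeter = 16.7208
  loop 2: 12 segments, perimeter = 9.9793
Total perimeter = 26.700

loops=2 perimeter=26.700


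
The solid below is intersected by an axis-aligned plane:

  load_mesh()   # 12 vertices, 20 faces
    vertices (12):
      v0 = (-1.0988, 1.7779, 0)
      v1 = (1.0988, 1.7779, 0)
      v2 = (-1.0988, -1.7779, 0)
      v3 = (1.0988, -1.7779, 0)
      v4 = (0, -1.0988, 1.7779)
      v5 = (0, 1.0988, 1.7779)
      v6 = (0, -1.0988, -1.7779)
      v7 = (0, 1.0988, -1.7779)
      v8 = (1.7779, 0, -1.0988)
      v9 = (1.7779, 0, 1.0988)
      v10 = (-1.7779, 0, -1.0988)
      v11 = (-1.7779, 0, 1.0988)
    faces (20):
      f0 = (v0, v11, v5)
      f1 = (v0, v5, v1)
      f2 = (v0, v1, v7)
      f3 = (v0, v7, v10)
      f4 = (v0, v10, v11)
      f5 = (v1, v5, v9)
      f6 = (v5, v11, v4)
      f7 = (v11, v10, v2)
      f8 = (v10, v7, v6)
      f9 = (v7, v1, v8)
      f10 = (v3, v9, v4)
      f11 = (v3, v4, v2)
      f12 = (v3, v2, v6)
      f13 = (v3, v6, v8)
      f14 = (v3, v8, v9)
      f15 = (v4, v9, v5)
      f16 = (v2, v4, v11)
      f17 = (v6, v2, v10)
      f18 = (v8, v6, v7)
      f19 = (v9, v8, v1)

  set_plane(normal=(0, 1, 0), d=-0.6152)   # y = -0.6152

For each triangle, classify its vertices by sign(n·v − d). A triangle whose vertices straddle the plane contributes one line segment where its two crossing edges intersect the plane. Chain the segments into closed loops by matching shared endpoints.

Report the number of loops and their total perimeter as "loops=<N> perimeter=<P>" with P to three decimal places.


loops=1 perimeter=10.526

Straddling triangles (10 of 20):
  (v5,v11,v4) [++-] → (-0.782483, -0.6152, 1.47902)–(0, -0.6152, 1.7779)  len=0.8376
  (v11,v10,v2) [++-] → (-1.54291, -0.6152, -0.718586)–(-1.54291, -0.6152, 0.718586)  len=1.4372
  (v10,v7,v6) [++-] → (0, -0.6152, -1.7779)–(-0.782483, -0.6152, -1.47902)  len=0.8376
  (v3,v9,v4) [-+-] → (1.54291, -0.6152, 0.718586)–(0.782483, -0.6152, 1.47902)  len=1.0754
  (v3,v6,v8) [--+] → (0.782483, -0.6152, -1.47902)–(1.54291, -0.6152, -0.718586)  len=1.0754
  (v3,v8,v9) [-++] → (1.54291, -0.6152, -0.718586)–(1.54291, -0.6152, 0.718586)  len=1.4372
  (v4,v9,v5) [-++] → (0.782483, -0.6152, 1.47902)–(0, -0.6152, 1.7779)  len=0.8376
  (v2,v4,v11) [--+] → (-0.782483, -0.6152, 1.47902)–(-1.54291, -0.6152, 0.718586)  len=1.0754
  (v6,v2,v10) [--+] → (-1.54291, -0.6152, -0.718586)–(-0.782483, -0.6152, -1.47902)  len=1.0754
  (v8,v6,v7) [+-+] → (0.782483, -0.6152, -1.47902)–(0, -0.6152, -1.7779)  len=0.8376

Chained into 1 loop(s):
  loop 1: 10 segments, perimeter = 10.5265
Total perimeter = 10.526


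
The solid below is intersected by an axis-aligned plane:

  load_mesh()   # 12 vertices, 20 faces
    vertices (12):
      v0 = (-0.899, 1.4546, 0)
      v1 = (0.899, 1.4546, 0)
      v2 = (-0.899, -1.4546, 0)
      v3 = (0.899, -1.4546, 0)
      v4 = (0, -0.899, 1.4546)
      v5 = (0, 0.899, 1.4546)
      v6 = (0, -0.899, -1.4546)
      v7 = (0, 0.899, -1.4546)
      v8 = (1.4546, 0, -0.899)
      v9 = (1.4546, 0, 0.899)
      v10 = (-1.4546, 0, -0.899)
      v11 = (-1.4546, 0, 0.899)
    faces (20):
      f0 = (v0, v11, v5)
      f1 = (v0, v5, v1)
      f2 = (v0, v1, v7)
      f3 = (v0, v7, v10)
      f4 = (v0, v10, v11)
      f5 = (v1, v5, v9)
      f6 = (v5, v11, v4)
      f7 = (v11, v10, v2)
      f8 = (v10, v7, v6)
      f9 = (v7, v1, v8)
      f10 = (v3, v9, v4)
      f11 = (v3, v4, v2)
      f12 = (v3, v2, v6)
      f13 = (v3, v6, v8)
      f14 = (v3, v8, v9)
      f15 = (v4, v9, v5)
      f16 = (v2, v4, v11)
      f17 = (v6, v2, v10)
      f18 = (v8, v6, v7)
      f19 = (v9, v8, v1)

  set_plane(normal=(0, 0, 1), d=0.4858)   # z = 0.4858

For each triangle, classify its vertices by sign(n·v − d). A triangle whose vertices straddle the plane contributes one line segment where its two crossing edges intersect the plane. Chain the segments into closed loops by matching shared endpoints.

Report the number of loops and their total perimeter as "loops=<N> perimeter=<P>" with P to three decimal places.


loops=1 perimeter=8.655

Straddling triangles (10 of 20):
  (v0,v11,v5) [-++] → (-1.19923, 0.668566, 0.4858)–(-0.598756, 1.26904, 0.4858)  len=0.8492
  (v0,v5,v1) [-+-] → (-0.598756, 1.26904, 0.4858)–(0.598756, 1.26904, 0.4858)  len=1.1975
  (v0,v10,v11) [--+] → (-1.4546, 0, 0.4858)–(-1.19923, 0.668566, 0.4858)  len=0.7157
  (v1,v5,v9) [-++] → (0.598756, 1.26904, 0.4858)–(1.19923, 0.668566, 0.4858)  len=0.8492
  (v11,v10,v2) [+--] → (-1.4546, 0, 0.4858)–(-1.19923, -0.668566, 0.4858)  len=0.7157
  (v3,v9,v4) [-++] → (1.19923, -0.668566, 0.4858)–(0.598756, -1.26904, 0.4858)  len=0.8492
  (v3,v4,v2) [-+-] → (0.598756, -1.26904, 0.4858)–(-0.598756, -1.26904, 0.4858)  len=1.1975
  (v3,v8,v9) [--+] → (1.4546, 0, 0.4858)–(1.19923, -0.668566, 0.4858)  len=0.7157
  (v2,v4,v11) [-++] → (-0.598756, -1.26904, 0.4858)–(-1.19923, -0.668566, 0.4858)  len=0.8492
  (v9,v8,v1) [+--] → (1.4546, 0, 0.4858)–(1.19923, 0.668566, 0.4858)  len=0.7157

Chained into 1 loop(s):
  loop 1: 10 segments, perimeter = 8.6545
Total perimeter = 8.655


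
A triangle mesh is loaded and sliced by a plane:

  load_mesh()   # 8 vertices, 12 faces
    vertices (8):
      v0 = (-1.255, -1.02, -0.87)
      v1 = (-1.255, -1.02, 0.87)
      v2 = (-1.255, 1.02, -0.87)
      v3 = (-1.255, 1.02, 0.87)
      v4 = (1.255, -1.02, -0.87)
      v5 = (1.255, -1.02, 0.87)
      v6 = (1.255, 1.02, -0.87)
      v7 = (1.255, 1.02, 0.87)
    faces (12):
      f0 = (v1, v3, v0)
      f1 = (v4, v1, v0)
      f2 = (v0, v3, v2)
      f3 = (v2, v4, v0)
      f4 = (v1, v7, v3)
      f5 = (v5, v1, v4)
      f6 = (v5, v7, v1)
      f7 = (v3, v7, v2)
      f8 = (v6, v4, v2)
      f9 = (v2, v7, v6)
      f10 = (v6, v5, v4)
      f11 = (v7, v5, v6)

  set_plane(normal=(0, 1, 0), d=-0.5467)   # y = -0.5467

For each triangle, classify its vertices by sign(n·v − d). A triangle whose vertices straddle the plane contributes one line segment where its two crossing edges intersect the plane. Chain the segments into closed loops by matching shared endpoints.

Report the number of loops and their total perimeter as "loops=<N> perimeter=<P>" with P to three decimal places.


Straddling triangles (8 of 12):
  (v1,v3,v0) [-+-] → (-1.255, -0.5467, 0.87)–(-1.255, -0.5467, -0.466303)  len=1.3363
  (v0,v3,v2) [-++] → (-1.255, -0.5467, -0.466303)–(-1.255, -0.5467, -0.87)  len=0.4037
  (v2,v4,v0) [+--] → (0.672655, -0.5467, -0.87)–(-1.255, -0.5467, -0.87)  len=1.9277
  (v1,v7,v3) [-++] → (-0.672655, -0.5467, 0.87)–(-1.255, -0.5467, 0.87)  len=0.5823
  (v5,v7,v1) [-+-] → (1.255, -0.5467, 0.87)–(-0.672655, -0.5467, 0.87)  len=1.9277
  (v6,v4,v2) [+-+] → (1.255, -0.5467, -0.87)–(0.672655, -0.5467, -0.87)  len=0.5823
  (v6,v5,v4) [+--] → (1.255, -0.5467, 0.466303)–(1.255, -0.5467, -0.87)  len=1.3363
  (v7,v5,v6) [+-+] → (1.255, -0.5467, 0.87)–(1.255, -0.5467, 0.466303)  len=0.4037

Chained into 1 loop(s):
  loop 1: 8 segments, perimeter = 8.5000
Total perimeter = 8.500

loops=1 perimeter=8.500


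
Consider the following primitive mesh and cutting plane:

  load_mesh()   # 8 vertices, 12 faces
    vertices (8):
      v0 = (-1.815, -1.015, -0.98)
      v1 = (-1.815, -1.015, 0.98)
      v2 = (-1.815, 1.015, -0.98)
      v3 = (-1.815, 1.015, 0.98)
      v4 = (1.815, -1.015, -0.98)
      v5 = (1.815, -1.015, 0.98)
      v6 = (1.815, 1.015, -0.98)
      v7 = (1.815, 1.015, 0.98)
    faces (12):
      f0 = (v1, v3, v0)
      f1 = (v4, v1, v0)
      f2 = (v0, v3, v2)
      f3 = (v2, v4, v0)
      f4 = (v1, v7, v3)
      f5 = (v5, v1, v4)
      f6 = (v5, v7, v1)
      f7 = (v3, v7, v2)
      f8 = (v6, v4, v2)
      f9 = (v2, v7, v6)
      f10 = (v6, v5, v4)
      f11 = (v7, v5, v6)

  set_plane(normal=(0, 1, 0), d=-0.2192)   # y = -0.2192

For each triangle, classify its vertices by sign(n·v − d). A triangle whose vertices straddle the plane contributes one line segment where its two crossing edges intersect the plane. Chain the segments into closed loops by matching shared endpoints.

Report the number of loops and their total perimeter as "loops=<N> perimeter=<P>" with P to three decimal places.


Straddling triangles (8 of 12):
  (v1,v3,v0) [-+-] → (-1.815, -0.2192, 0.98)–(-1.815, -0.2192, -0.211641)  len=1.1916
  (v0,v3,v2) [-++] → (-1.815, -0.2192, -0.211641)–(-1.815, -0.2192, -0.98)  len=0.7684
  (v2,v4,v0) [+--] → (0.391968, -0.2192, -0.98)–(-1.815, -0.2192, -0.98)  len=2.2070
  (v1,v7,v3) [-++] → (-0.391968, -0.2192, 0.98)–(-1.815, -0.2192, 0.98)  len=1.4230
  (v5,v7,v1) [-+-] → (1.815, -0.2192, 0.98)–(-0.391968, -0.2192, 0.98)  len=2.2070
  (v6,v4,v2) [+-+] → (1.815, -0.2192, -0.98)–(0.391968, -0.2192, -0.98)  len=1.4230
  (v6,v5,v4) [+--] → (1.815, -0.2192, 0.211641)–(1.815, -0.2192, -0.98)  len=1.1916
  (v7,v5,v6) [+-+] → (1.815, -0.2192, 0.98)–(1.815, -0.2192, 0.211641)  len=0.7684

Chained into 1 loop(s):
  loop 1: 8 segments, perimeter = 11.1800
Total perimeter = 11.180

loops=1 perimeter=11.180


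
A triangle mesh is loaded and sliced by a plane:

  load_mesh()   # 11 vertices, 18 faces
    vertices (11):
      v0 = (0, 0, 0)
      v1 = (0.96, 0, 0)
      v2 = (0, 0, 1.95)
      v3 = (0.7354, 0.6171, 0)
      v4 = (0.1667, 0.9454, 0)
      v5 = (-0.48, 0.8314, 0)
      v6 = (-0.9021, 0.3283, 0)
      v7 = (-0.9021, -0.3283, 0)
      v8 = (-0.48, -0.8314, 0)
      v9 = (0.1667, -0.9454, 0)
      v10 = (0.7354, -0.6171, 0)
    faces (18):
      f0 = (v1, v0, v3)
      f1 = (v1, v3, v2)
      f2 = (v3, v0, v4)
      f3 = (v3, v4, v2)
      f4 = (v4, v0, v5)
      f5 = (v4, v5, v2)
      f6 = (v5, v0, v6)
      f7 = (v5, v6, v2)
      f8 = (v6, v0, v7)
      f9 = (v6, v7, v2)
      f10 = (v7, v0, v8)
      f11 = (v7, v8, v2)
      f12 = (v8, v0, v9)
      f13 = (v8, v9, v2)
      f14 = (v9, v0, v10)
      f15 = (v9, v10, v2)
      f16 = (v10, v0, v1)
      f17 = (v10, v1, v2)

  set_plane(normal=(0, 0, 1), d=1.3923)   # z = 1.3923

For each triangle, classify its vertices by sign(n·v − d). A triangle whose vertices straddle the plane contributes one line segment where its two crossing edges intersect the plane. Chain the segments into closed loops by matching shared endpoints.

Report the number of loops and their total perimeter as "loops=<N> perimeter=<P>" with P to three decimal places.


Straddling triangles (9 of 18):
  (v1,v3,v2) [--+] → (0.210324, 0.176491, 1.3923)–(0.27456, 0, 1.3923)  len=0.1878
  (v3,v4,v2) [--+] → (0.0476762, 0.270384, 1.3923)–(0.210324, 0.176491, 1.3923)  len=0.1878
  (v4,v5,v2) [--+] → (-0.13728, 0.23778, 1.3923)–(0.0476762, 0.270384, 1.3923)  len=0.1878
  (v5,v6,v2) [--+] → (-0.258001, 0.0938938, 1.3923)–(-0.13728, 0.23778, 1.3923)  len=0.1878
  (v6,v7,v2) [--+] → (-0.258001, -0.0938938, 1.3923)–(-0.258001, 0.0938938, 1.3923)  len=0.1878
  (v7,v8,v2) [--+] → (-0.13728, -0.23778, 1.3923)–(-0.258001, -0.0938938, 1.3923)  len=0.1878
  (v8,v9,v2) [--+] → (0.0476762, -0.270384, 1.3923)–(-0.13728, -0.23778, 1.3923)  len=0.1878
  (v9,v10,v2) [--+] → (0.210324, -0.176491, 1.3923)–(0.0476762, -0.270384, 1.3923)  len=0.1878
  (v10,v1,v2) [--+] → (0.27456, 0, 1.3923)–(0.210324, -0.176491, 1.3923)  len=0.1878

Chained into 1 loop(s):
  loop 1: 9 segments, perimeter = 1.6903
Total perimeter = 1.690

loops=1 perimeter=1.690


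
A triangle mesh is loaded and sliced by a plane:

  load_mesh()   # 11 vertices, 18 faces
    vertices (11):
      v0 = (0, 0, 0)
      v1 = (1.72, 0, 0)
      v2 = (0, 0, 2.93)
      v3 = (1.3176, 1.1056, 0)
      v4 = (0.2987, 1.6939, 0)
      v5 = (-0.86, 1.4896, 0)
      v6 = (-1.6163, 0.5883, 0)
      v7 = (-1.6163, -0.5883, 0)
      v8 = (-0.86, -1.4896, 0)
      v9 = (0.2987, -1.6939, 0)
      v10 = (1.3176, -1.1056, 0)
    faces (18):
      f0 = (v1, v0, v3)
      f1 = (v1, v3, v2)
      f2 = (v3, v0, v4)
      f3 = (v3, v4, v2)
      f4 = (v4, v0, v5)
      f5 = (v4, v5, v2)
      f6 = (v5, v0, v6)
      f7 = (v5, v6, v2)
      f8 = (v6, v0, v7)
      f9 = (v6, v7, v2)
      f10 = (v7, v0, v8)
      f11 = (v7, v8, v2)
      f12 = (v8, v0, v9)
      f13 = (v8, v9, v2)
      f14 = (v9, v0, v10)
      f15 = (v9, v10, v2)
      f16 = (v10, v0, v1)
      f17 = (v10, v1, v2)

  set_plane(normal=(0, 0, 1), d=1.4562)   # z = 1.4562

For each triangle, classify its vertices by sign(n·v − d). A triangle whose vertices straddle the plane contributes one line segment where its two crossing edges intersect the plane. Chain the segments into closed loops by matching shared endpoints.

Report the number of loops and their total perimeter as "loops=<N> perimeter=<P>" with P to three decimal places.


loops=1 perimeter=5.326

Straddling triangles (9 of 18):
  (v1,v3,v2) [--+] → (0.662757, 0.556121, 1.4562)–(0.865166, 0, 1.4562)  len=0.5918
  (v3,v4,v2) [--+] → (0.150247, 0.852037, 1.4562)–(0.662757, 0.556121, 1.4562)  len=0.5918
  (v4,v5,v2) [--+] → (-0.432583, 0.749274, 1.4562)–(0.150247, 0.852037, 1.4562)  len=0.5918
  (v5,v6,v2) [--+] → (-0.813004, 0.295917, 1.4562)–(-0.432583, 0.749274, 1.4562)  len=0.5918
  (v6,v7,v2) [--+] → (-0.813004, -0.295917, 1.4562)–(-0.813004, 0.295917, 1.4562)  len=0.5918
  (v7,v8,v2) [--+] → (-0.432583, -0.749274, 1.4562)–(-0.813004, -0.295917, 1.4562)  len=0.5918
  (v8,v9,v2) [--+] → (0.150247, -0.852037, 1.4562)–(-0.432583, -0.749274, 1.4562)  len=0.5918
  (v9,v10,v2) [--+] → (0.662757, -0.556121, 1.4562)–(0.150247, -0.852037, 1.4562)  len=0.5918
  (v10,v1,v2) [--+] → (0.865166, 0, 1.4562)–(0.662757, -0.556121, 1.4562)  len=0.5918

Chained into 1 loop(s):
  loop 1: 9 segments, perimeter = 5.3263
Total perimeter = 5.326


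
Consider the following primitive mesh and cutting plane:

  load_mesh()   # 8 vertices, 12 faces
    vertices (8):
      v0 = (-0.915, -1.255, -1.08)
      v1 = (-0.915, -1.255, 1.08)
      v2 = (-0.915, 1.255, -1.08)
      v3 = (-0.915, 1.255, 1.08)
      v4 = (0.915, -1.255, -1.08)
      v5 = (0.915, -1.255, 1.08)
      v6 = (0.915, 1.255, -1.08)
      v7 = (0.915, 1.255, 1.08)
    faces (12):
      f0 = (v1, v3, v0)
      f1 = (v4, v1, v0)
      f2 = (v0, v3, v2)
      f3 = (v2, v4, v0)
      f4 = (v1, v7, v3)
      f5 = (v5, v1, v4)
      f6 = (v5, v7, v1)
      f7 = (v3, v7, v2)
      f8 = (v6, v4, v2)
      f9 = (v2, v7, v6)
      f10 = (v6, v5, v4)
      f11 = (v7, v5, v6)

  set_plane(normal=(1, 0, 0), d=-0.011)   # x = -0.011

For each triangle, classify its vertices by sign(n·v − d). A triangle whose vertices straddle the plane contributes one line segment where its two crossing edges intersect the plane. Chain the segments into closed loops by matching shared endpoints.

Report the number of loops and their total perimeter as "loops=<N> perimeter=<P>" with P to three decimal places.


loops=1 perimeter=9.340

Straddling triangles (8 of 12):
  (v4,v1,v0) [+--] → (-0.011, -1.255, 0.0129836)–(-0.011, -1.255, -1.08)  len=1.0930
  (v2,v4,v0) [-+-] → (-0.011, 0.0150874, -1.08)–(-0.011, -1.255, -1.08)  len=1.2701
  (v1,v7,v3) [-+-] → (-0.011, -0.0150874, 1.08)–(-0.011, 1.255, 1.08)  len=1.2701
  (v5,v1,v4) [+-+] → (-0.011, -1.255, 1.08)–(-0.011, -1.255, 0.0129836)  len=1.0670
  (v5,v7,v1) [++-] → (-0.011, -0.0150874, 1.08)–(-0.011, -1.255, 1.08)  len=1.2399
  (v3,v7,v2) [-+-] → (-0.011, 1.255, 1.08)–(-0.011, 1.255, -0.0129836)  len=1.0930
  (v6,v4,v2) [++-] → (-0.011, 0.0150874, -1.08)–(-0.011, 1.255, -1.08)  len=1.2399
  (v2,v7,v6) [-++] → (-0.011, 1.255, -0.0129836)–(-0.011, 1.255, -1.08)  len=1.0670

Chained into 1 loop(s):
  loop 1: 8 segments, perimeter = 9.3400
Total perimeter = 9.340
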